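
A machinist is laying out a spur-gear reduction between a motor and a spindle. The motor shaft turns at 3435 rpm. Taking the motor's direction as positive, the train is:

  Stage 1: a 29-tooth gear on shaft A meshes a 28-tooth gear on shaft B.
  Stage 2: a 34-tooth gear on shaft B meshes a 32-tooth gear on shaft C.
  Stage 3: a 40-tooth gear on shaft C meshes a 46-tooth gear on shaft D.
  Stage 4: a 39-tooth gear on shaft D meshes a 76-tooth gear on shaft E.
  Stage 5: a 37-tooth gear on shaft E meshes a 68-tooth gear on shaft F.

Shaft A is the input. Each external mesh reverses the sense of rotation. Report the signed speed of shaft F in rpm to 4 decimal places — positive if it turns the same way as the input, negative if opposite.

Stage 1 [29T→28T]: ω = 3435.0000×29/28 = 3557.6786 rpm, dir flips to −; running = −3557.6786
Stage 2 [34T→32T]: ω = 3557.6786×34/32 = 3780.0335 rpm, dir flips to +; running = +3780.0335
Stage 3 [40T→46T]: ω = 3780.0335×40/46 = 3286.9856 rpm, dir flips to −; running = −3286.9856
Stage 4 [39T→76T]: ω = 3286.9856×39/76 = 1686.7426 rpm, dir flips to +; running = +1686.7426
Stage 5 [37T→68T]: ω = 1686.7426×37/68 = 917.7864 rpm, dir flips to −; running = −917.7864

-917.7864 rpm (opposite to input, |ω| = 917.7864 rpm)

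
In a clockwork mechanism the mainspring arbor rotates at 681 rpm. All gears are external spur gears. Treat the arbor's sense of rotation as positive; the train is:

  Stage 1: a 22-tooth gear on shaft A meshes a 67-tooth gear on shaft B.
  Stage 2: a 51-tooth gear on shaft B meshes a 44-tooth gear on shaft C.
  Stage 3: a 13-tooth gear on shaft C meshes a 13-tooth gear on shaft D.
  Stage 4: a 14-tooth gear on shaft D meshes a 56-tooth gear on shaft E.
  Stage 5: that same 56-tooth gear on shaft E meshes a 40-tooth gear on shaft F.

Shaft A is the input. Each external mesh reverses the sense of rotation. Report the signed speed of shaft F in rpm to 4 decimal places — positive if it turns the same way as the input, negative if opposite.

Stage 1 [22T→67T]: ω = 681.0000×22/67 = 223.6119 rpm, dir flips to −; running = −223.6119
Stage 2 [51T→44T]: ω = 223.6119×51/44 = 259.1866 rpm, dir flips to +; running = +259.1866
Stage 3 [13T→13T]: ω = 259.1866×13/13 = 259.1866 rpm, dir flips to −; running = −259.1866
Stage 4 [14T→56T]: ω = 259.1866×14/56 = 64.7966 rpm, dir flips to +; running = +64.7966
Stage 5 [56T→40T]: ω = 64.7966×56/40 = 90.7153 rpm, dir flips to −; running = −90.7153

-90.7153 rpm (opposite to input, |ω| = 90.7153 rpm)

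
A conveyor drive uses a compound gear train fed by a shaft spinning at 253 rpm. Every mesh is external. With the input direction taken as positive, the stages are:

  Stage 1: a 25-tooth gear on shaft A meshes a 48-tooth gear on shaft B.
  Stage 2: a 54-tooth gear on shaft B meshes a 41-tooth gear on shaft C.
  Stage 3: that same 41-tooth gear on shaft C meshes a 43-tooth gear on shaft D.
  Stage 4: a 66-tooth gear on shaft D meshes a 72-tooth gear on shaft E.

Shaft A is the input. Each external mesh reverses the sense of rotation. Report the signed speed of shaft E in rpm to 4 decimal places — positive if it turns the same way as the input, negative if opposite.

+151.6897 rpm (same as input, |ω| = 151.6897 rpm)

Stage 1 [25T→48T]: ω = 253.0000×25/48 = 131.7708 rpm, dir flips to −; running = −131.7708
Stage 2 [54T→41T]: ω = 131.7708×54/41 = 173.5518 rpm, dir flips to +; running = +173.5518
Stage 3 [41T→43T]: ω = 173.5518×41/43 = 165.4797 rpm, dir flips to −; running = −165.4797
Stage 4 [66T→72T]: ω = 165.4797×66/72 = 151.6897 rpm, dir flips to +; running = +151.6897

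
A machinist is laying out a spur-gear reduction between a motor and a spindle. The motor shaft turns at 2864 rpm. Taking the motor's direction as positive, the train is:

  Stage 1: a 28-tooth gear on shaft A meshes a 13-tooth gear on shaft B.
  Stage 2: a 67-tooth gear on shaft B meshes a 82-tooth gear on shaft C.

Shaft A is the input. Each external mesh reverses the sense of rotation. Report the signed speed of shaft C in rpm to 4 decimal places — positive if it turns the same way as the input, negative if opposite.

+5040.2101 rpm (same as input, |ω| = 5040.2101 rpm)

Stage 1 [28T→13T]: ω = 2864.0000×28/13 = 6168.6154 rpm, dir flips to −; running = −6168.6154
Stage 2 [67T→82T]: ω = 6168.6154×67/82 = 5040.2101 rpm, dir flips to +; running = +5040.2101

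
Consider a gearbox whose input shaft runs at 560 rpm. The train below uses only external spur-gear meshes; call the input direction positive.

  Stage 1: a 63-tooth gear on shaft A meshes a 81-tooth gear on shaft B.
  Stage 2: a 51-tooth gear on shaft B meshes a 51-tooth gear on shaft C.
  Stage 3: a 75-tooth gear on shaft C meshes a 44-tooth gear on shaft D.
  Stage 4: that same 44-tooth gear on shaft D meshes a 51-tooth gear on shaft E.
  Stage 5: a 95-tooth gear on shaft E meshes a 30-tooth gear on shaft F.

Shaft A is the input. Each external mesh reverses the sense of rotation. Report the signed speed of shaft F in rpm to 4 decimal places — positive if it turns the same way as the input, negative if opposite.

Stage 1 [63T→81T]: ω = 560.0000×63/81 = 435.5556 rpm, dir flips to −; running = −435.5556
Stage 2 [51T→51T]: ω = 435.5556×51/51 = 435.5556 rpm, dir flips to +; running = +435.5556
Stage 3 [75T→44T]: ω = 435.5556×75/44 = 742.4242 rpm, dir flips to −; running = −742.4242
Stage 4 [44T→51T]: ω = 742.4242×44/51 = 640.5229 rpm, dir flips to +; running = +640.5229
Stage 5 [95T→30T]: ω = 640.5229×95/30 = 2028.3224 rpm, dir flips to −; running = −2028.3224

-2028.3224 rpm (opposite to input, |ω| = 2028.3224 rpm)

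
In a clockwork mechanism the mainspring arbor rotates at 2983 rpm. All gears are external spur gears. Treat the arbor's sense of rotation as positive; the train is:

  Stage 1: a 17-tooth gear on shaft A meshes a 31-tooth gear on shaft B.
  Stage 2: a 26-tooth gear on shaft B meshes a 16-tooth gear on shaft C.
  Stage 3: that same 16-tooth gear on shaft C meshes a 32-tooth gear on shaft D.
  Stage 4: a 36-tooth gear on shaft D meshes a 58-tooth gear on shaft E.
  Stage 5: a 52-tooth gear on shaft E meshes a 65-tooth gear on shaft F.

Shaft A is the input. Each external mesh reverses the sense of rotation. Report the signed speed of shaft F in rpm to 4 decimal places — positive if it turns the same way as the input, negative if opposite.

Stage 1 [17T→31T]: ω = 2983.0000×17/31 = 1635.8387 rpm, dir flips to −; running = −1635.8387
Stage 2 [26T→16T]: ω = 1635.8387×26/16 = 2658.2379 rpm, dir flips to +; running = +2658.2379
Stage 3 [16T→32T]: ω = 2658.2379×16/32 = 1329.1190 rpm, dir flips to −; running = −1329.1190
Stage 4 [36T→58T]: ω = 1329.1190×36/58 = 824.9704 rpm, dir flips to +; running = +824.9704
Stage 5 [52T→65T]: ω = 824.9704×52/65 = 659.9763 rpm, dir flips to −; running = −659.9763

-659.9763 rpm (opposite to input, |ω| = 659.9763 rpm)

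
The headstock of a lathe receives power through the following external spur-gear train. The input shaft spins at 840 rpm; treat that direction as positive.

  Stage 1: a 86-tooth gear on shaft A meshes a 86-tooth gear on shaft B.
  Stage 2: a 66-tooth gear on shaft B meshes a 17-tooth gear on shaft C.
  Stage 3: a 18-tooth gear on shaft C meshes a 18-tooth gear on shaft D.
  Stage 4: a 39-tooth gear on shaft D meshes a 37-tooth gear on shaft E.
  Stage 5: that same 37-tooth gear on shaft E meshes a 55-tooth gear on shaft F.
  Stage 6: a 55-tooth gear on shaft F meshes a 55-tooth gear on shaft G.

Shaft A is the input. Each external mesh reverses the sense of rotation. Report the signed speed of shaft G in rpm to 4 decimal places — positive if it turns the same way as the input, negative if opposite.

Stage 1 [86T→86T]: ω = 840.0000×86/86 = 840.0000 rpm, dir flips to −; running = −840.0000
Stage 2 [66T→17T]: ω = 840.0000×66/17 = 3261.1765 rpm, dir flips to +; running = +3261.1765
Stage 3 [18T→18T]: ω = 3261.1765×18/18 = 3261.1765 rpm, dir flips to −; running = −3261.1765
Stage 4 [39T→37T]: ω = 3261.1765×39/37 = 3437.4563 rpm, dir flips to +; running = +3437.4563
Stage 5 [37T→55T]: ω = 3437.4563×37/55 = 2312.4706 rpm, dir flips to −; running = −2312.4706
Stage 6 [55T→55T]: ω = 2312.4706×55/55 = 2312.4706 rpm, dir flips to +; running = +2312.4706

+2312.4706 rpm (same as input, |ω| = 2312.4706 rpm)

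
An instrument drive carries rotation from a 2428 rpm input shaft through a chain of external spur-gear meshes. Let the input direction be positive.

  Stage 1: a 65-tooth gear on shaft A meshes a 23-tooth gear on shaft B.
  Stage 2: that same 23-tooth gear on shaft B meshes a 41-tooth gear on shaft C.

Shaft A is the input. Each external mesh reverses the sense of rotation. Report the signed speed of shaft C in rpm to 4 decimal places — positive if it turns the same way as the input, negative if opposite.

+3849.2683 rpm (same as input, |ω| = 3849.2683 rpm)

Stage 1 [65T→23T]: ω = 2428.0000×65/23 = 6861.7391 rpm, dir flips to −; running = −6861.7391
Stage 2 [23T→41T]: ω = 6861.7391×23/41 = 3849.2683 rpm, dir flips to +; running = +3849.2683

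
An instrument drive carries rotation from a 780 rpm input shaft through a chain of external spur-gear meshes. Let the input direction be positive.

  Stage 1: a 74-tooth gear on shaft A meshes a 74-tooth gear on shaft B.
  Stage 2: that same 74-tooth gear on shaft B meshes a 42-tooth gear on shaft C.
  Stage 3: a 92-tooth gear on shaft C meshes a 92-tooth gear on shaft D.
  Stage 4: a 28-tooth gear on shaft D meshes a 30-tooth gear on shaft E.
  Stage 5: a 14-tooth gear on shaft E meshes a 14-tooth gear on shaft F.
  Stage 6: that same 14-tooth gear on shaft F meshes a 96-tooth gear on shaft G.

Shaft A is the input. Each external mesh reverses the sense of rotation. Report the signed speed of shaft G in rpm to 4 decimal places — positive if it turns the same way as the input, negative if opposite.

+187.0556 rpm (same as input, |ω| = 187.0556 rpm)

Stage 1 [74T→74T]: ω = 780.0000×74/74 = 780.0000 rpm, dir flips to −; running = −780.0000
Stage 2 [74T→42T]: ω = 780.0000×74/42 = 1374.2857 rpm, dir flips to +; running = +1374.2857
Stage 3 [92T→92T]: ω = 1374.2857×92/92 = 1374.2857 rpm, dir flips to −; running = −1374.2857
Stage 4 [28T→30T]: ω = 1374.2857×28/30 = 1282.6667 rpm, dir flips to +; running = +1282.6667
Stage 5 [14T→14T]: ω = 1282.6667×14/14 = 1282.6667 rpm, dir flips to −; running = −1282.6667
Stage 6 [14T→96T]: ω = 1282.6667×14/96 = 187.0556 rpm, dir flips to +; running = +187.0556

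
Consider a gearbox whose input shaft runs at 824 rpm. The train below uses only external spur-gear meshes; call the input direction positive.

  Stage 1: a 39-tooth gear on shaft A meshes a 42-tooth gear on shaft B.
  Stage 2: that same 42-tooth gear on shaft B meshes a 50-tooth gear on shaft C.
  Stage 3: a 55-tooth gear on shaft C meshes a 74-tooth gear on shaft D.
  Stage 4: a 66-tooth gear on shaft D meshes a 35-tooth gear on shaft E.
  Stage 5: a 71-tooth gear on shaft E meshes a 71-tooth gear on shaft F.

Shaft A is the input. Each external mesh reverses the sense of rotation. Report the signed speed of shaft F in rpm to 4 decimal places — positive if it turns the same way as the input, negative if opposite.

Stage 1 [39T→42T]: ω = 824.0000×39/42 = 765.1429 rpm, dir flips to −; running = −765.1429
Stage 2 [42T→50T]: ω = 765.1429×42/50 = 642.7200 rpm, dir flips to +; running = +642.7200
Stage 3 [55T→74T]: ω = 642.7200×55/74 = 477.6973 rpm, dir flips to −; running = −477.6973
Stage 4 [66T→35T]: ω = 477.6973×66/35 = 900.8006 rpm, dir flips to +; running = +900.8006
Stage 5 [71T→71T]: ω = 900.8006×71/71 = 900.8006 rpm, dir flips to −; running = −900.8006

-900.8006 rpm (opposite to input, |ω| = 900.8006 rpm)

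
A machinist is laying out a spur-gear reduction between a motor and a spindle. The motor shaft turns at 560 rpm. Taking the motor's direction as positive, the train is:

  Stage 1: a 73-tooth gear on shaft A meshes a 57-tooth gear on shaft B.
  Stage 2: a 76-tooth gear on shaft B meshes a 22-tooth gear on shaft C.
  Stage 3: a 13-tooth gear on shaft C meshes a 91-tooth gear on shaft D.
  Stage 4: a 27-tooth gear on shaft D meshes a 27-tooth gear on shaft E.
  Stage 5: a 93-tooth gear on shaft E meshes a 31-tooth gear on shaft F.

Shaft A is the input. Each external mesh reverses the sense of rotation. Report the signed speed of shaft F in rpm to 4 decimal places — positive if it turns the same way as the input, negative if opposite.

-1061.8182 rpm (opposite to input, |ω| = 1061.8182 rpm)

Stage 1 [73T→57T]: ω = 560.0000×73/57 = 717.1930 rpm, dir flips to −; running = −717.1930
Stage 2 [76T→22T]: ω = 717.1930×76/22 = 2477.5758 rpm, dir flips to +; running = +2477.5758
Stage 3 [13T→91T]: ω = 2477.5758×13/91 = 353.9394 rpm, dir flips to −; running = −353.9394
Stage 4 [27T→27T]: ω = 353.9394×27/27 = 353.9394 rpm, dir flips to +; running = +353.9394
Stage 5 [93T→31T]: ω = 353.9394×93/31 = 1061.8182 rpm, dir flips to −; running = −1061.8182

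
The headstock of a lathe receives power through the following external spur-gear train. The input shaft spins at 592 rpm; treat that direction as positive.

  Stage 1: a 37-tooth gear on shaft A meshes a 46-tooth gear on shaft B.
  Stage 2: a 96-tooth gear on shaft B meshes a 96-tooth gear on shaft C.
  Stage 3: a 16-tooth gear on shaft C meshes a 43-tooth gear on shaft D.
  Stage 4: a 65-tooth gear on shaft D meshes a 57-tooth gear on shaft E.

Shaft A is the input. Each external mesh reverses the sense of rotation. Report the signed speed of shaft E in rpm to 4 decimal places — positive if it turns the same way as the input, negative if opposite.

Stage 1 [37T→46T]: ω = 592.0000×37/46 = 476.1739 rpm, dir flips to −; running = −476.1739
Stage 2 [96T→96T]: ω = 476.1739×96/96 = 476.1739 rpm, dir flips to +; running = +476.1739
Stage 3 [16T→43T]: ω = 476.1739×16/43 = 177.1810 rpm, dir flips to −; running = −177.1810
Stage 4 [65T→57T]: ω = 177.1810×65/57 = 202.0485 rpm, dir flips to +; running = +202.0485

+202.0485 rpm (same as input, |ω| = 202.0485 rpm)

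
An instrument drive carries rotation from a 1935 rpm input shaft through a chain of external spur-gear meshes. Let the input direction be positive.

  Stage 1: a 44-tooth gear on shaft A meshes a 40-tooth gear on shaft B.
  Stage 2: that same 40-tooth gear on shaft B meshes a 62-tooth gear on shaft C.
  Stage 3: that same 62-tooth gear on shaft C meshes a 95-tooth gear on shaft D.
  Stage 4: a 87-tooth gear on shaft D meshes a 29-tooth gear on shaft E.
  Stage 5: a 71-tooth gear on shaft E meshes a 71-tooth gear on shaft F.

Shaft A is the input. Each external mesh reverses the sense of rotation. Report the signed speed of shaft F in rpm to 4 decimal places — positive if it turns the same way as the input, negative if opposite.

-2688.6316 rpm (opposite to input, |ω| = 2688.6316 rpm)

Stage 1 [44T→40T]: ω = 1935.0000×44/40 = 2128.5000 rpm, dir flips to −; running = −2128.5000
Stage 2 [40T→62T]: ω = 2128.5000×40/62 = 1373.2258 rpm, dir flips to +; running = +1373.2258
Stage 3 [62T→95T]: ω = 1373.2258×62/95 = 896.2105 rpm, dir flips to −; running = −896.2105
Stage 4 [87T→29T]: ω = 896.2105×87/29 = 2688.6316 rpm, dir flips to +; running = +2688.6316
Stage 5 [71T→71T]: ω = 2688.6316×71/71 = 2688.6316 rpm, dir flips to −; running = −2688.6316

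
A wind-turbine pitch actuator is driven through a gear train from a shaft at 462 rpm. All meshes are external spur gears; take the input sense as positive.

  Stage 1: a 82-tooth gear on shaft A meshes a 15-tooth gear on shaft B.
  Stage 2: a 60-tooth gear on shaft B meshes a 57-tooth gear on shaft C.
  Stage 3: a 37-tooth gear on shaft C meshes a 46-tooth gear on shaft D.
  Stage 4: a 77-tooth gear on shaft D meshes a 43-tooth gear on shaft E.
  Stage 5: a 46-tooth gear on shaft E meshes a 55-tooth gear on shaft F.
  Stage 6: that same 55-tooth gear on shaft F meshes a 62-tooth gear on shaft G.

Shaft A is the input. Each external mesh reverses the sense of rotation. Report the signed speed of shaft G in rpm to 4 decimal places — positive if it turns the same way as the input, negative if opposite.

+2841.0133 rpm (same as input, |ω| = 2841.0133 rpm)

Stage 1 [82T→15T]: ω = 462.0000×82/15 = 2525.6000 rpm, dir flips to −; running = −2525.6000
Stage 2 [60T→57T]: ω = 2525.6000×60/57 = 2658.5263 rpm, dir flips to +; running = +2658.5263
Stage 3 [37T→46T]: ω = 2658.5263×37/46 = 2138.3799 rpm, dir flips to −; running = −2138.3799
Stage 4 [77T→43T]: ω = 2138.3799×77/43 = 3829.1918 rpm, dir flips to +; running = +3829.1918
Stage 5 [46T→55T]: ω = 3829.1918×46/55 = 3202.5968 rpm, dir flips to −; running = −3202.5968
Stage 6 [55T→62T]: ω = 3202.5968×55/62 = 2841.0133 rpm, dir flips to +; running = +2841.0133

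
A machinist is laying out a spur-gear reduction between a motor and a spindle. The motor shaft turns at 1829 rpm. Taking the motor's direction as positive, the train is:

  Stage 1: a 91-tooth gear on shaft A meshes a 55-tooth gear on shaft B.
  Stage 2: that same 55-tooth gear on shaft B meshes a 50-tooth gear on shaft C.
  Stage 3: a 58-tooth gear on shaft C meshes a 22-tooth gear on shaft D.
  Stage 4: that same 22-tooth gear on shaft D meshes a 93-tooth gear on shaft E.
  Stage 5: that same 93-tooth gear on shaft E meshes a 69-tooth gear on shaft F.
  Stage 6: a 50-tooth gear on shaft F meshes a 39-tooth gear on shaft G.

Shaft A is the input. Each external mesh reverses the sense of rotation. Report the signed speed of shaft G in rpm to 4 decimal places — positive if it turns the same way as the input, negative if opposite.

Stage 1 [91T→55T]: ω = 1829.0000×91/55 = 3026.1636 rpm, dir flips to −; running = −3026.1636
Stage 2 [55T→50T]: ω = 3026.1636×55/50 = 3328.7800 rpm, dir flips to +; running = +3328.7800
Stage 3 [58T→22T]: ω = 3328.7800×58/22 = 8775.8745 rpm, dir flips to −; running = −8775.8745
Stage 4 [22T→93T]: ω = 8775.8745×22/93 = 2076.0133 rpm, dir flips to +; running = +2076.0133
Stage 5 [93T→69T]: ω = 2076.0133×93/69 = 2798.1049 rpm, dir flips to −; running = −2798.1049
Stage 6 [50T→39T]: ω = 2798.1049×50/39 = 3587.3140 rpm, dir flips to +; running = +3587.3140

+3587.3140 rpm (same as input, |ω| = 3587.3140 rpm)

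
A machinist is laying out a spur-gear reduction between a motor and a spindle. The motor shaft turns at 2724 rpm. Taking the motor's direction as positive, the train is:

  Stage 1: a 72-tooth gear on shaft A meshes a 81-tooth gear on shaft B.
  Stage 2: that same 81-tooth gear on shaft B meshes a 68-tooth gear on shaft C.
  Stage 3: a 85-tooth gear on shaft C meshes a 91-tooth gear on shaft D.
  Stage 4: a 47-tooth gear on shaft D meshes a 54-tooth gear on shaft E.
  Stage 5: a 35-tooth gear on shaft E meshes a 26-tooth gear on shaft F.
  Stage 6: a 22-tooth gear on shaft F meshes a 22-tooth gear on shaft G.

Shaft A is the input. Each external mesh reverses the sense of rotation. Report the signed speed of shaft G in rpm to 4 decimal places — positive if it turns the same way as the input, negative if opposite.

+3156.5089 rpm (same as input, |ω| = 3156.5089 rpm)

Stage 1 [72T→81T]: ω = 2724.0000×72/81 = 2421.3333 rpm, dir flips to −; running = −2421.3333
Stage 2 [81T→68T]: ω = 2421.3333×81/68 = 2884.2353 rpm, dir flips to +; running = +2884.2353
Stage 3 [85T→91T]: ω = 2884.2353×85/91 = 2694.0659 rpm, dir flips to −; running = −2694.0659
Stage 4 [47T→54T]: ω = 2694.0659×47/54 = 2344.8352 rpm, dir flips to +; running = +2344.8352
Stage 5 [35T→26T]: ω = 2344.8352×35/26 = 3156.5089 rpm, dir flips to −; running = −3156.5089
Stage 6 [22T→22T]: ω = 3156.5089×22/22 = 3156.5089 rpm, dir flips to +; running = +3156.5089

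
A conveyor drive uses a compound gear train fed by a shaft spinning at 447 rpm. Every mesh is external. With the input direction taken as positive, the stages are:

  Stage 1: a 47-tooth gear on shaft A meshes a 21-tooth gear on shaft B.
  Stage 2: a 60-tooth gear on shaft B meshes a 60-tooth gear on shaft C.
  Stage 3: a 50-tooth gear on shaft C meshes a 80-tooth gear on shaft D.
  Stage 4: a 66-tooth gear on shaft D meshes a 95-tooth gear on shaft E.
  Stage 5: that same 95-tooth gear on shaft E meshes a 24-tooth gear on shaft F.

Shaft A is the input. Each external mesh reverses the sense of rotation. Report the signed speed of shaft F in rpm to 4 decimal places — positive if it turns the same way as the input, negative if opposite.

Stage 1 [47T→21T]: ω = 447.0000×47/21 = 1000.4286 rpm, dir flips to −; running = −1000.4286
Stage 2 [60T→60T]: ω = 1000.4286×60/60 = 1000.4286 rpm, dir flips to +; running = +1000.4286
Stage 3 [50T→80T]: ω = 1000.4286×50/80 = 625.2679 rpm, dir flips to −; running = −625.2679
Stage 4 [66T→95T]: ω = 625.2679×66/95 = 434.3966 rpm, dir flips to +; running = +434.3966
Stage 5 [95T→24T]: ω = 434.3966×95/24 = 1719.4866 rpm, dir flips to −; running = −1719.4866

-1719.4866 rpm (opposite to input, |ω| = 1719.4866 rpm)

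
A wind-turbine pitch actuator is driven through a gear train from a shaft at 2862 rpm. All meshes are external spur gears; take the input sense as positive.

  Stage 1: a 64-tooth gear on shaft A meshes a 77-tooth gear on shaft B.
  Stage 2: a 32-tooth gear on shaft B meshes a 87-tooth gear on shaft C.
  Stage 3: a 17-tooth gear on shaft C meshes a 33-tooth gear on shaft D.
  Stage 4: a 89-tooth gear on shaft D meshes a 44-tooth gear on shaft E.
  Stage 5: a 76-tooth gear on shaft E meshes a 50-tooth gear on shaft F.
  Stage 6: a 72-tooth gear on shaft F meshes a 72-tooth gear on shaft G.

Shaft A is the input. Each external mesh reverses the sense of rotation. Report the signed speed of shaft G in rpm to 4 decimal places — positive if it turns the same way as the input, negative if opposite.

+1385.8158 rpm (same as input, |ω| = 1385.8158 rpm)

Stage 1 [64T→77T]: ω = 2862.0000×64/77 = 2378.8052 rpm, dir flips to −; running = −2378.8052
Stage 2 [32T→87T]: ω = 2378.8052×32/87 = 874.9628 rpm, dir flips to +; running = +874.9628
Stage 3 [17T→33T]: ω = 874.9628×17/33 = 450.7384 rpm, dir flips to −; running = −450.7384
Stage 4 [89T→44T]: ω = 450.7384×89/44 = 911.7209 rpm, dir flips to +; running = +911.7209
Stage 5 [76T→50T]: ω = 911.7209×76/50 = 1385.8158 rpm, dir flips to −; running = −1385.8158
Stage 6 [72T→72T]: ω = 1385.8158×72/72 = 1385.8158 rpm, dir flips to +; running = +1385.8158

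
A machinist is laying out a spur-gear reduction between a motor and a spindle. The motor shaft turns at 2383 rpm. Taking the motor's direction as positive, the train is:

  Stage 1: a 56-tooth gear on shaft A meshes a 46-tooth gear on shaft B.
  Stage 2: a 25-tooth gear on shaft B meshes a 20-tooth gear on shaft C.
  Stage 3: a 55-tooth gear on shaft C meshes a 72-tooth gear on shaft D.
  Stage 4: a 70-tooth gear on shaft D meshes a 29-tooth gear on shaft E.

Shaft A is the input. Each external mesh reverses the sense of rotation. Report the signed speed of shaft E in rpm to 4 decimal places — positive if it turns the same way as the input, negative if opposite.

Stage 1 [56T→46T]: ω = 2383.0000×56/46 = 2901.0435 rpm, dir flips to −; running = −2901.0435
Stage 2 [25T→20T]: ω = 2901.0435×25/20 = 3626.3043 rpm, dir flips to +; running = +3626.3043
Stage 3 [55T→72T]: ω = 3626.3043×55/72 = 2770.0936 rpm, dir flips to −; running = −2770.0936
Stage 4 [70T→29T]: ω = 2770.0936×70/29 = 6686.4328 rpm, dir flips to +; running = +6686.4328

+6686.4328 rpm (same as input, |ω| = 6686.4328 rpm)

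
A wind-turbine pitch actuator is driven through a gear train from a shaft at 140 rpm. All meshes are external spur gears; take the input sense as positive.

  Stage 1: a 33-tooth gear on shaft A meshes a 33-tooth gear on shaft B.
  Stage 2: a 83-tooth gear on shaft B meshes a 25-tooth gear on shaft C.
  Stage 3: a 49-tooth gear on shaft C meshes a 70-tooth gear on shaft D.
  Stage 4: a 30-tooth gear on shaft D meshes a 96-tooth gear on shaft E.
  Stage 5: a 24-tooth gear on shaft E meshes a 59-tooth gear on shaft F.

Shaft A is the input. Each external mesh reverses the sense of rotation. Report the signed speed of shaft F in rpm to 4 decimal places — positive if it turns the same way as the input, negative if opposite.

-41.3593 rpm (opposite to input, |ω| = 41.3593 rpm)

Stage 1 [33T→33T]: ω = 140.0000×33/33 = 140.0000 rpm, dir flips to −; running = −140.0000
Stage 2 [83T→25T]: ω = 140.0000×83/25 = 464.8000 rpm, dir flips to +; running = +464.8000
Stage 3 [49T→70T]: ω = 464.8000×49/70 = 325.3600 rpm, dir flips to −; running = −325.3600
Stage 4 [30T→96T]: ω = 325.3600×30/96 = 101.6750 rpm, dir flips to +; running = +101.6750
Stage 5 [24T→59T]: ω = 101.6750×24/59 = 41.3593 rpm, dir flips to −; running = −41.3593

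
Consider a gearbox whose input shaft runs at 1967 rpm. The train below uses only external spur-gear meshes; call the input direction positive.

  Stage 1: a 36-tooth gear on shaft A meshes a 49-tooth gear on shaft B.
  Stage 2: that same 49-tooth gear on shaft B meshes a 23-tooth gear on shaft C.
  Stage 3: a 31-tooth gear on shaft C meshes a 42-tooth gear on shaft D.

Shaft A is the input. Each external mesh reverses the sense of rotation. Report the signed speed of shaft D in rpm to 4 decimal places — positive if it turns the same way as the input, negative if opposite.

Stage 1 [36T→49T]: ω = 1967.0000×36/49 = 1445.1429 rpm, dir flips to −; running = −1445.1429
Stage 2 [49T→23T]: ω = 1445.1429×49/23 = 3078.7826 rpm, dir flips to +; running = +3078.7826
Stage 3 [31T→42T]: ω = 3078.7826×31/42 = 2272.4348 rpm, dir flips to −; running = −2272.4348

-2272.4348 rpm (opposite to input, |ω| = 2272.4348 rpm)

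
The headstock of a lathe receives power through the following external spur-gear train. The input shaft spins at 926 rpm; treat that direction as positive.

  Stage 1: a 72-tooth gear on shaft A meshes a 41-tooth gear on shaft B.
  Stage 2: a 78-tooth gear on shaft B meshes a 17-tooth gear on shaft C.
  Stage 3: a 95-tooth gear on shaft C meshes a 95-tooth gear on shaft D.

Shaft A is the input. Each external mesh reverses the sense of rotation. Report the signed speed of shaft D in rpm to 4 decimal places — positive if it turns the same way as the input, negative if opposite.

Stage 1 [72T→41T]: ω = 926.0000×72/41 = 1626.1463 rpm, dir flips to −; running = −1626.1463
Stage 2 [78T→17T]: ω = 1626.1463×78/17 = 7461.1420 rpm, dir flips to +; running = +7461.1420
Stage 3 [95T→95T]: ω = 7461.1420×95/95 = 7461.1420 rpm, dir flips to −; running = −7461.1420

-7461.1420 rpm (opposite to input, |ω| = 7461.1420 rpm)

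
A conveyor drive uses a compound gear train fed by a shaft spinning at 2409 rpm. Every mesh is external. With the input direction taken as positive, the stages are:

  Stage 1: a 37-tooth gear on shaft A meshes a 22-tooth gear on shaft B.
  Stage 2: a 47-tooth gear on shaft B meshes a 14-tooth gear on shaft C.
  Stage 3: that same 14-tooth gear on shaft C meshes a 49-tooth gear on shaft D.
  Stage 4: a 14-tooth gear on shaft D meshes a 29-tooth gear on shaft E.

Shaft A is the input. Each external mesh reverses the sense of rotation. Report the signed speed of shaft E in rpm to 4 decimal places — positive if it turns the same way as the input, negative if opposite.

+1876.0640 rpm (same as input, |ω| = 1876.0640 rpm)

Stage 1 [37T→22T]: ω = 2409.0000×37/22 = 4051.5000 rpm, dir flips to −; running = −4051.5000
Stage 2 [47T→14T]: ω = 4051.5000×47/14 = 13601.4643 rpm, dir flips to +; running = +13601.4643
Stage 3 [14T→49T]: ω = 13601.4643×14/49 = 3886.1327 rpm, dir flips to −; running = −3886.1327
Stage 4 [14T→29T]: ω = 3886.1327×14/29 = 1876.0640 rpm, dir flips to +; running = +1876.0640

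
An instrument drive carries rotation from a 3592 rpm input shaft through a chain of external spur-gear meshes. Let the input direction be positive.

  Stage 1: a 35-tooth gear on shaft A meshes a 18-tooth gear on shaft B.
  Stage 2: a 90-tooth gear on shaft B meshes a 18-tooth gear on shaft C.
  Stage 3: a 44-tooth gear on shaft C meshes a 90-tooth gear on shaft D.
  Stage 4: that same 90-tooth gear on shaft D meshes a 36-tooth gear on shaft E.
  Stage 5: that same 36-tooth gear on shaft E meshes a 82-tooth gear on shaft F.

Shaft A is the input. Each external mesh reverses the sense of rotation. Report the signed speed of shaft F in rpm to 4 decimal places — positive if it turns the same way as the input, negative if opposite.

-18738.7534 rpm (opposite to input, |ω| = 18738.7534 rpm)

Stage 1 [35T→18T]: ω = 3592.0000×35/18 = 6984.4444 rpm, dir flips to −; running = −6984.4444
Stage 2 [90T→18T]: ω = 6984.4444×90/18 = 34922.2222 rpm, dir flips to +; running = +34922.2222
Stage 3 [44T→90T]: ω = 34922.2222×44/90 = 17073.0864 rpm, dir flips to −; running = −17073.0864
Stage 4 [90T→36T]: ω = 17073.0864×90/36 = 42682.7160 rpm, dir flips to +; running = +42682.7160
Stage 5 [36T→82T]: ω = 42682.7160×36/82 = 18738.7534 rpm, dir flips to −; running = −18738.7534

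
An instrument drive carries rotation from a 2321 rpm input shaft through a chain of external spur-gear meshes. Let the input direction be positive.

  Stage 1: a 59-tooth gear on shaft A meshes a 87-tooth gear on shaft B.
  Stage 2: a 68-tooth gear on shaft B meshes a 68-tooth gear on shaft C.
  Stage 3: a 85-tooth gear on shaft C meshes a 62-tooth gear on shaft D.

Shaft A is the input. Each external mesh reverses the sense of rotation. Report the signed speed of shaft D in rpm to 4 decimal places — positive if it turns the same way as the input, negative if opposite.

-2157.9190 rpm (opposite to input, |ω| = 2157.9190 rpm)

Stage 1 [59T→87T]: ω = 2321.0000×59/87 = 1574.0115 rpm, dir flips to −; running = −1574.0115
Stage 2 [68T→68T]: ω = 1574.0115×68/68 = 1574.0115 rpm, dir flips to +; running = +1574.0115
Stage 3 [85T→62T]: ω = 1574.0115×85/62 = 2157.9190 rpm, dir flips to −; running = −2157.9190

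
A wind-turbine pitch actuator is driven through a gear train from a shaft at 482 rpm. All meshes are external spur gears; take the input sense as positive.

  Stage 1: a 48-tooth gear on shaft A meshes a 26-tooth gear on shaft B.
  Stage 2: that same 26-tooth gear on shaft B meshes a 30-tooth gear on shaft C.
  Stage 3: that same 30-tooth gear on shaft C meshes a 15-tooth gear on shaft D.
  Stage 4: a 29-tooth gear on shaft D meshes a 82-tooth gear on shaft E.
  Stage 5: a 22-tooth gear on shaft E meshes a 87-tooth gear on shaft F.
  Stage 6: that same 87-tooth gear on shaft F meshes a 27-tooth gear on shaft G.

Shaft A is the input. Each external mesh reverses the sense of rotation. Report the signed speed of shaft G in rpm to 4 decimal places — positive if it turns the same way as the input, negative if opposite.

+444.4676 rpm (same as input, |ω| = 444.4676 rpm)

Stage 1 [48T→26T]: ω = 482.0000×48/26 = 889.8462 rpm, dir flips to −; running = −889.8462
Stage 2 [26T→30T]: ω = 889.8462×26/30 = 771.2000 rpm, dir flips to +; running = +771.2000
Stage 3 [30T→15T]: ω = 771.2000×30/15 = 1542.4000 rpm, dir flips to −; running = −1542.4000
Stage 4 [29T→82T]: ω = 1542.4000×29/82 = 545.4829 rpm, dir flips to +; running = +545.4829
Stage 5 [22T→87T]: ω = 545.4829×22/87 = 137.9382 rpm, dir flips to −; running = −137.9382
Stage 6 [87T→27T]: ω = 137.9382×87/27 = 444.4676 rpm, dir flips to +; running = +444.4676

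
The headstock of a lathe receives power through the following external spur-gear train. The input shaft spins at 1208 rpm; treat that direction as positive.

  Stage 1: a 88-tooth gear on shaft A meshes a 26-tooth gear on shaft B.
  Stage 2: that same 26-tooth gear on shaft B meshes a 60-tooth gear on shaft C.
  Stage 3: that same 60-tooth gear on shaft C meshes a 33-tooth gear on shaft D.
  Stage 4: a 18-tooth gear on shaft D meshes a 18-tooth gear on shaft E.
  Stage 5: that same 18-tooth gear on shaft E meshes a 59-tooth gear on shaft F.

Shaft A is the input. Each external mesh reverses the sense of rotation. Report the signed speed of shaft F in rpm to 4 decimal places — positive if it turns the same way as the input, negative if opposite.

Stage 1 [88T→26T]: ω = 1208.0000×88/26 = 4088.6154 rpm, dir flips to −; running = −4088.6154
Stage 2 [26T→60T]: ω = 4088.6154×26/60 = 1771.7333 rpm, dir flips to +; running = +1771.7333
Stage 3 [60T→33T]: ω = 1771.7333×60/33 = 3221.3333 rpm, dir flips to −; running = −3221.3333
Stage 4 [18T→18T]: ω = 3221.3333×18/18 = 3221.3333 rpm, dir flips to +; running = +3221.3333
Stage 5 [18T→59T]: ω = 3221.3333×18/59 = 982.7797 rpm, dir flips to −; running = −982.7797

-982.7797 rpm (opposite to input, |ω| = 982.7797 rpm)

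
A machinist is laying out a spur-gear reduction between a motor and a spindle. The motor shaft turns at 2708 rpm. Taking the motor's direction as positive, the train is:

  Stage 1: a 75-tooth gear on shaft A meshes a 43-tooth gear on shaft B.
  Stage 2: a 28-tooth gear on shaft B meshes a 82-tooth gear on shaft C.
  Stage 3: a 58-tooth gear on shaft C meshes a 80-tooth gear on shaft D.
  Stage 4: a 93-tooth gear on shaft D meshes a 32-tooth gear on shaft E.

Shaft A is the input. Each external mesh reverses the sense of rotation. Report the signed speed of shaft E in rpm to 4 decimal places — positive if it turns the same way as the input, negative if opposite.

Stage 1 [75T→43T]: ω = 2708.0000×75/43 = 4723.2558 rpm, dir flips to −; running = −4723.2558
Stage 2 [28T→82T]: ω = 4723.2558×28/82 = 1612.8191 rpm, dir flips to +; running = +1612.8191
Stage 3 [58T→80T]: ω = 1612.8191×58/80 = 1169.2938 rpm, dir flips to −; running = −1169.2938
Stage 4 [93T→32T]: ω = 1169.2938×93/32 = 3398.2602 rpm, dir flips to +; running = +3398.2602

+3398.2602 rpm (same as input, |ω| = 3398.2602 rpm)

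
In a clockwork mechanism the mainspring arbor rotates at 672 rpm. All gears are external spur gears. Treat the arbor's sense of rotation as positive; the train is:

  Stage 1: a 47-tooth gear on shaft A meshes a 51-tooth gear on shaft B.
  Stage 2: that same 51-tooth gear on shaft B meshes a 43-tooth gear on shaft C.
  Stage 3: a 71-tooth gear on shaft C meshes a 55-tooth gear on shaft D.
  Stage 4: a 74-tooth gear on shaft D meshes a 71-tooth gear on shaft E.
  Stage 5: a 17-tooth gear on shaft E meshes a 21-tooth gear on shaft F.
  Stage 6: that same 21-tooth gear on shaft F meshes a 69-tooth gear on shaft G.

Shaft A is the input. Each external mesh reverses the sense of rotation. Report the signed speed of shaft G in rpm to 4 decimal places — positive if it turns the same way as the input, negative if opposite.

+243.4824 rpm (same as input, |ω| = 243.4824 rpm)

Stage 1 [47T→51T]: ω = 672.0000×47/51 = 619.2941 rpm, dir flips to −; running = −619.2941
Stage 2 [51T→43T]: ω = 619.2941×51/43 = 734.5116 rpm, dir flips to +; running = +734.5116
Stage 3 [71T→55T]: ω = 734.5116×71/55 = 948.1877 rpm, dir flips to −; running = −948.1877
Stage 4 [74T→71T]: ω = 948.1877×74/71 = 988.2520 rpm, dir flips to +; running = +988.2520
Stage 5 [17T→21T]: ω = 988.2520×17/21 = 800.0135 rpm, dir flips to −; running = −800.0135
Stage 6 [21T→69T]: ω = 800.0135×21/69 = 243.4824 rpm, dir flips to +; running = +243.4824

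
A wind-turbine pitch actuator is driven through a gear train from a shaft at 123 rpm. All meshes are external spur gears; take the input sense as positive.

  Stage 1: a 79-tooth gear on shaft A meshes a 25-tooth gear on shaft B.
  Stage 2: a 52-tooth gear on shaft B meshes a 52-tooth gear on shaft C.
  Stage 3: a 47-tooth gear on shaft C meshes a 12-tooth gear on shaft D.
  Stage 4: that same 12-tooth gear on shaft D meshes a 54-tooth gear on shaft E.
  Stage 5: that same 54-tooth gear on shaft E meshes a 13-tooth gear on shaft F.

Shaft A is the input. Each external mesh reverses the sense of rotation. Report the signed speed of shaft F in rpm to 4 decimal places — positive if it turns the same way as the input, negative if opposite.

Stage 1 [79T→25T]: ω = 123.0000×79/25 = 388.6800 rpm, dir flips to −; running = −388.6800
Stage 2 [52T→52T]: ω = 388.6800×52/52 = 388.6800 rpm, dir flips to +; running = +388.6800
Stage 3 [47T→12T]: ω = 388.6800×47/12 = 1522.3300 rpm, dir flips to −; running = −1522.3300
Stage 4 [12T→54T]: ω = 1522.3300×12/54 = 338.2956 rpm, dir flips to +; running = +338.2956
Stage 5 [54T→13T]: ω = 338.2956×54/13 = 1405.2277 rpm, dir flips to −; running = −1405.2277

-1405.2277 rpm (opposite to input, |ω| = 1405.2277 rpm)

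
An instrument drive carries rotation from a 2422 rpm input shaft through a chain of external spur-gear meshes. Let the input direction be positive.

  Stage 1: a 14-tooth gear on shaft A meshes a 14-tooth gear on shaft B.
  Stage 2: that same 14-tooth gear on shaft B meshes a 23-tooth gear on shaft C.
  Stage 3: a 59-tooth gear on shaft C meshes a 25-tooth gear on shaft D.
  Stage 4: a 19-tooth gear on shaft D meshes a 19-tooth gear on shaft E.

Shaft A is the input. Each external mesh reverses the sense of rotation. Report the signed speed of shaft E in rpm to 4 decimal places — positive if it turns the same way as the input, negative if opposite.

+3479.2557 rpm (same as input, |ω| = 3479.2557 rpm)

Stage 1 [14T→14T]: ω = 2422.0000×14/14 = 2422.0000 rpm, dir flips to −; running = −2422.0000
Stage 2 [14T→23T]: ω = 2422.0000×14/23 = 1474.2609 rpm, dir flips to +; running = +1474.2609
Stage 3 [59T→25T]: ω = 1474.2609×59/25 = 3479.2557 rpm, dir flips to −; running = −3479.2557
Stage 4 [19T→19T]: ω = 3479.2557×19/19 = 3479.2557 rpm, dir flips to +; running = +3479.2557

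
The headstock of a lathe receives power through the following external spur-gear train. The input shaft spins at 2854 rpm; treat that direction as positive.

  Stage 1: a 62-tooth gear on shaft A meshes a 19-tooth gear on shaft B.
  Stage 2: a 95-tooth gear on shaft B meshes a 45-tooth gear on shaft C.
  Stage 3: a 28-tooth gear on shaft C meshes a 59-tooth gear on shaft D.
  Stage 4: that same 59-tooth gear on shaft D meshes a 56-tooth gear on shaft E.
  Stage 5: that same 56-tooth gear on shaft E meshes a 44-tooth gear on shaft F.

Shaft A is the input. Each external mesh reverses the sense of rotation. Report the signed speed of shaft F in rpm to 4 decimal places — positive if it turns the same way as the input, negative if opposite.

-12511.4747 rpm (opposite to input, |ω| = 12511.4747 rpm)

Stage 1 [62T→19T]: ω = 2854.0000×62/19 = 9313.0526 rpm, dir flips to −; running = −9313.0526
Stage 2 [95T→45T]: ω = 9313.0526×95/45 = 19660.8889 rpm, dir flips to +; running = +19660.8889
Stage 3 [28T→59T]: ω = 19660.8889×28/59 = 9330.5913 rpm, dir flips to −; running = −9330.5913
Stage 4 [59T→56T]: ω = 9330.5913×59/56 = 9830.4444 rpm, dir flips to +; running = +9830.4444
Stage 5 [56T→44T]: ω = 9830.4444×56/44 = 12511.4747 rpm, dir flips to −; running = −12511.4747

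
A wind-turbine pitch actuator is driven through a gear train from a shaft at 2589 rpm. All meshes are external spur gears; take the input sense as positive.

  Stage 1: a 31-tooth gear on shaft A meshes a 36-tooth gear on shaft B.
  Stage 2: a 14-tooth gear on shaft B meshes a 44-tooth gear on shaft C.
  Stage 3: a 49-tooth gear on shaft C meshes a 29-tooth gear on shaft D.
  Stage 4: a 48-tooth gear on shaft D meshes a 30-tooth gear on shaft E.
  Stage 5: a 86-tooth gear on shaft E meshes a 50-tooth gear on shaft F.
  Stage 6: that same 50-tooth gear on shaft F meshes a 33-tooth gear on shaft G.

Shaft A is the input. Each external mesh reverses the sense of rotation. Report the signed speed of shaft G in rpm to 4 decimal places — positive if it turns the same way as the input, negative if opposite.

Stage 1 [31T→36T]: ω = 2589.0000×31/36 = 2229.4167 rpm, dir flips to −; running = −2229.4167
Stage 2 [14T→44T]: ω = 2229.4167×14/44 = 709.3598 rpm, dir flips to +; running = +709.3598
Stage 3 [49T→29T]: ω = 709.3598×49/29 = 1198.5735 rpm, dir flips to −; running = −1198.5735
Stage 4 [48T→30T]: ω = 1198.5735×48/30 = 1917.7177 rpm, dir flips to +; running = +1917.7177
Stage 5 [86T→50T]: ω = 1917.7177×86/50 = 3298.4744 rpm, dir flips to −; running = −3298.4744
Stage 6 [50T→33T]: ω = 3298.4744×50/33 = 4997.6884 rpm, dir flips to +; running = +4997.6884

+4997.6884 rpm (same as input, |ω| = 4997.6884 rpm)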